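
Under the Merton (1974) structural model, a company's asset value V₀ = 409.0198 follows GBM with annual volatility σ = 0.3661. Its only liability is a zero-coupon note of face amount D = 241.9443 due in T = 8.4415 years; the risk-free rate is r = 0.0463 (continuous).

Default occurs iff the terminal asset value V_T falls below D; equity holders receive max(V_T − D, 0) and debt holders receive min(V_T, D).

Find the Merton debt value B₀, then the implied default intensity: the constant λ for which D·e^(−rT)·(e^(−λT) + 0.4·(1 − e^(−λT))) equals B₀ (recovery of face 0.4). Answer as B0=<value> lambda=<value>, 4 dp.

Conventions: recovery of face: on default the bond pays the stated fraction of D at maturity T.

B0=136.4190 lambda=0.0385

Work the structural quantities from V₀ = 409.0198 against face 241.9443:
d₁ = [ln(V₀/D) + (r + σ²/2)T] / (σ√T)
   = [ln(409.0198/241.9443) + (0.0463 + 0.5·0.3661²)·8.4415] / (0.3661·√8.4415)
   = [0.525056 + 0.956545] / 1.063676 = 1.392906
d₂ = d₁ − σ√T = 1.392906 − 1.063676 = 0.329230
N(d₁) = 0.918176,  N(d₂) = 0.629009,  e^(−rT) = 0.676487
E₀ = V₀·N(d₁) − D·e^(−rT)·N(d₂)
   = 409.0198·0.918176 − 241.9443·0.676487·0.629009 = 272.600803
B₀ = V₀ − E₀ = 409.0198 − 272.600803 = 136.418997
e^(−λT) = (B₀·e^(rT)/D − 0.4)/(1 − 0.4) = (136.4190·1.478224/241.9443 − 0.4)/0.6 = 0.72248128
λ = −ln(0.72248128)/8.4415 = 0.038508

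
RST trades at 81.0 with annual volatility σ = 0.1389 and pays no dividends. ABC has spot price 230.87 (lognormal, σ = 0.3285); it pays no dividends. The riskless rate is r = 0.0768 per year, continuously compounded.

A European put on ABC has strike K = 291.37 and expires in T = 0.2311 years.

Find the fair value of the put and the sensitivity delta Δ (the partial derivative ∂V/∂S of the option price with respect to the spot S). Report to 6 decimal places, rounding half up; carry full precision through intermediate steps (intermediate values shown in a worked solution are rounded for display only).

price = 56.990477
Δ = -0.900155

σ√T = 0.3285·√0.2311 = 0.157919
d₁ = (ln(S/K) + (r+σ²/2)T) / (σ√T) = (ln(230.87/291.37) + (0.0768+0.3285²/2)·0.2311) / 0.157919 = (-0.232739 + 0.030218) / 0.157919 = -1.282436
d₂ = d₁ − σ√T = -1.282436 − 0.157919 = -1.440355
e^{−rT} = 0.982408
N(−d₁) = 0.900155,  N(−d₂) = 0.925117
Put price V = K·e^{−rT}·N(−d₂) − S·N(−d₁) = 264.809281 − 207.818803 = 56.990477
Δ = −N(−d₁) = -0.900155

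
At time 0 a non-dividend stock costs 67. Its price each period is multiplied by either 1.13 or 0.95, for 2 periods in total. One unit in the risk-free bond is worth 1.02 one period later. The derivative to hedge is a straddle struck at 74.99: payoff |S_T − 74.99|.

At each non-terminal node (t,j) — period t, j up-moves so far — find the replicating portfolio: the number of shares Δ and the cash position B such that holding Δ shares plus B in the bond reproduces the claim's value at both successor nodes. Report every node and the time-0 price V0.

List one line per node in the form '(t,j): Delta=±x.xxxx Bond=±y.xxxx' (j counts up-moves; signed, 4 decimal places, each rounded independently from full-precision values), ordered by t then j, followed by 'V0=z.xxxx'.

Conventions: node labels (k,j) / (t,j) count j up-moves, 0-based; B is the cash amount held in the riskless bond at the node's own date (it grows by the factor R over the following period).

(0,0): Delta=-0.3322 Bond=30.4041
(1,0): Delta=-1.0000 Bond=73.5196
(1,1): Delta=0.5501 Bond=-35.7852
V0=8.1488

Risk-neutral probability p* = (R−d)/(u−d) = (1.02−0.95)/(1.13−0.95) = 0.3889.
Expiry values: V(2,0)=14.5225, V(2,1)=3.0655, V(2,2)=10.5623
(1,0): S=63.6500. Δ = (V_up−V_dn)/(S_up−S_dn) = (3.0655−14.5225)/(71.9245−60.4675) = -1.0000. V = [p*·3.0655 + (1−p*)·14.5225]/1.02 = 9.8696. B = V − Δ·S = 73.5196.
(1,1): S=75.7100. Δ = (V_up−V_dn)/(S_up−S_dn) = (10.5623−3.0655)/(85.5523−71.9245) = 0.5501. V = [p*·10.5623 + (1−p*)·3.0655]/1.02 = 5.8636. B = V − Δ·S = -35.7852.
(0,0): S=67.0000. Δ = (V_up−V_dn)/(S_up−S_dn) = (5.8636−9.8696)/(75.7100−63.6500) = -0.3322. V = [p*·5.8636 + (1−p*)·9.8696]/1.02 = 8.1488. B = V − Δ·S = 30.4041.
Verification: the root portfolio costs Δ(0,0)·S0 + B(0,0) = 8.1488, matching V0.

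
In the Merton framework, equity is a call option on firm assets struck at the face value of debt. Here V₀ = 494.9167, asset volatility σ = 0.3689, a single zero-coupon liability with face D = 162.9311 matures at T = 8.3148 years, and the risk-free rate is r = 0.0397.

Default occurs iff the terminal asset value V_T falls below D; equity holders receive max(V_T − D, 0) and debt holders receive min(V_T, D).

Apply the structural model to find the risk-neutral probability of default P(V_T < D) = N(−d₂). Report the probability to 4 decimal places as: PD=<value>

PD=0.2053

Work the structural quantities from V₀ = 494.9167 against face 162.9311:
d₁ = [ln(V₀/D) + (r + σ²/2)T] / (σ√T)
   = [ln(494.9167/162.9311) + (0.0397 + 0.5·0.3689²)·8.3148] / (0.3689·√8.3148)
   = [1.111062 + 0.895867] / 1.063738 = 1.886676
d₂ = d₁ − σ√T = 1.886676 − 1.063738 = 0.822938
risk-neutral PD = N(−d₂) = N(-0.822938) = 0.205272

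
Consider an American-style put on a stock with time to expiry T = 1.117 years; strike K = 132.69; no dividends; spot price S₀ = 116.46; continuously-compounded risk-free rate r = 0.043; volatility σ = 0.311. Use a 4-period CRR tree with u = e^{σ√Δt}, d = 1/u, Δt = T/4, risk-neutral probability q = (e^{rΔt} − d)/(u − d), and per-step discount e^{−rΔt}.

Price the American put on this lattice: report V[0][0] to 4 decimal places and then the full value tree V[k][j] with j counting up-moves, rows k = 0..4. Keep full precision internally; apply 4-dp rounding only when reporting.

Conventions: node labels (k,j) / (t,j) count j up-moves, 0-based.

Δt=0.27925, u=1.17862, d=0.84845, q=0.49559, disc=e^(-rΔt)=0.98806
k=4 terminal: V=max(K-S,0) → 72.3396 48.8544 16.2300 0.0000 0.0000
k=3: j=0 S=71.1302 intr=61.5598 cont=59.9760 V=61.5598[EX]; j=1 S=98.8104 intr=33.8796 cont=32.2958 V=33.8796[EX]; j=2 S=137.2622 intr=0.0000 cont=8.0888 V=8.0888[hold]; j=3 S=190.6775 intr=0.0000 cont=0.0000 V=0.0000[hold]
k=2: j=0 S=83.8356 intr=48.8544 cont=47.2706 V=48.8544[EX]; j=1 S=116.4600 intr=16.2300 cont=20.8460 V=20.8460[hold]; j=2 S=161.7801 intr=0.0000 cont=4.0313 V=4.0313[hold]
k=1: j=0 S=98.8104 intr=33.8796 cont=34.5562 V=34.5562[hold]; j=1 S=137.2622 intr=0.0000 cont=12.3634 V=12.3634[hold]
k=0: j=0 S=116.4600 intr=16.2300 cont=23.2764 V=23.2764[hold]

price = 23.2764
tree:
23.2764
34.5562 12.3634
48.8544 20.8460 4.0313
61.5598 33.8796 8.0888 0.0000
72.3396 48.8544 16.2300 0.0000 0.0000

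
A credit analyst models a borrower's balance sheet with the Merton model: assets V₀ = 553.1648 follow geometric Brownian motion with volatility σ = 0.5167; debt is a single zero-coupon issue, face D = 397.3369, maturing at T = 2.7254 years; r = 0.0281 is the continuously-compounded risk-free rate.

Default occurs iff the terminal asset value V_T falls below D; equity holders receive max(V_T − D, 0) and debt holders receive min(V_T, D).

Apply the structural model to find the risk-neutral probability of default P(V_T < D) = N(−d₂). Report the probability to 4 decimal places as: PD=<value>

With assets at 553.1648 and a single debt payment of 397.3369 at 2.7254 years:
d₁ = [ln(V₀/D) + (r + σ²/2)T] / (σ√T)
   = [ln(553.1648/397.3369) + (0.0281 + 0.5·0.5167²)·2.7254] / (0.5167·√2.7254)
   = [0.330871 + 0.440396] / 0.853009 = 0.904173
d₂ = d₁ − σ√T = 0.904173 − 0.853009 = 0.051164
risk-neutral PD = N(−d₂) = N(-0.051164) = 0.479598

PD=0.4796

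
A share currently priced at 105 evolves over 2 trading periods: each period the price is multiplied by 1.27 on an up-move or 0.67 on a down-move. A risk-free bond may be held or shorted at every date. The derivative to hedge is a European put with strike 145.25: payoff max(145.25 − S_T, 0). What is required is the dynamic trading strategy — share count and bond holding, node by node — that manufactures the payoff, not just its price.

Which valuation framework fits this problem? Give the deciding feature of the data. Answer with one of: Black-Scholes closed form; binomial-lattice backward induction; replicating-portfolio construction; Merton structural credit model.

Key observation: the deliverable is the dynamic trading strategy on the 2-step tree (spot 105, moves 1.27 and 0.67), so the valuation must go through the node-by-node replicating-portfolio solve.

framework: replicating-portfolio construction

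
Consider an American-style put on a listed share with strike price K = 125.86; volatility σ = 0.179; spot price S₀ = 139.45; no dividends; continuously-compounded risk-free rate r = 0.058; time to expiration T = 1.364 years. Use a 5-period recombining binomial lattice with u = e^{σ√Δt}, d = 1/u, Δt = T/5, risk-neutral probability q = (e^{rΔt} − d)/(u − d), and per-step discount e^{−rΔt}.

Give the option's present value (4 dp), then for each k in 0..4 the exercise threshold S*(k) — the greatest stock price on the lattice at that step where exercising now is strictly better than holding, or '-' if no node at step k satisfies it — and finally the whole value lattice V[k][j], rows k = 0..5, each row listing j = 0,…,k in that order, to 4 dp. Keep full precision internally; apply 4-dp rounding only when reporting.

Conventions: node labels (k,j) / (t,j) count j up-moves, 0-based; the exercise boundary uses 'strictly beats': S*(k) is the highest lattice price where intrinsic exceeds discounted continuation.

price = 3.0028
boundary = - - - 105.3438 115.6677
tree:
3.0028
5.9136 0.8178
11.2798 1.8960 0.0000
20.5162 4.3960 0.0000 0.0000
29.9186 10.1923 0.0000 0.0000 0.0000
38.4818 20.5162 0.0000 0.0000 0.0000 0.0000

Δt=0.27280, u=1.09800, d=0.91075, q=0.56181, disc=e^(-rΔt)=0.98430
k=5 terminal: V=max(K-S,0) → 38.4818 20.5162 0.0000 0.0000 0.0000 0.0000
k=4: j=0 S=95.9414 intr=29.9186 cont=27.9429 V=29.9186[EX]; j=1 S=115.6677 intr=10.1923 cont=8.8488 V=10.1923[EX]; j=2 S=139.4500 intr=0.0000 cont=0.0000 V=0.0000[hold]; j=3 S=168.1221 intr=0.0000 cont=0.0000 V=0.0000[hold]; j=4 S=202.6894 intr=0.0000 cont=0.0000 V=0.0000[hold]  S*(4)=115.6677
k=3: j=0 S=105.3438 intr=20.5162 cont=18.5404 V=20.5162[EX]; j=1 S=127.0034 intr=0.0000 cont=4.3960 V=4.3960[hold]; j=2 S=153.1164 intr=0.0000 cont=0.0000 V=0.0000[hold]; j=3 S=184.5984 intr=0.0000 cont=0.0000 V=0.0000[hold]  S*(3)=105.3438
k=2: j=0 S=115.6677 intr=10.1923 cont=11.2798 V=11.2798[hold]; j=1 S=139.4500 intr=0.0000 cont=1.8960 V=1.8960[hold]; j=2 S=168.1221 intr=0.0000 cont=0.0000 V=0.0000[hold]  S*(2)=-
k=1: j=0 S=127.0034 intr=0.0000 cont=5.9136 V=5.9136[hold]; j=1 S=153.1164 intr=0.0000 cont=0.8178 V=0.8178[hold]  S*(1)=-
k=0: j=0 S=139.4500 intr=0.0000 cont=3.0028 V=3.0028[hold]  S*(0)=-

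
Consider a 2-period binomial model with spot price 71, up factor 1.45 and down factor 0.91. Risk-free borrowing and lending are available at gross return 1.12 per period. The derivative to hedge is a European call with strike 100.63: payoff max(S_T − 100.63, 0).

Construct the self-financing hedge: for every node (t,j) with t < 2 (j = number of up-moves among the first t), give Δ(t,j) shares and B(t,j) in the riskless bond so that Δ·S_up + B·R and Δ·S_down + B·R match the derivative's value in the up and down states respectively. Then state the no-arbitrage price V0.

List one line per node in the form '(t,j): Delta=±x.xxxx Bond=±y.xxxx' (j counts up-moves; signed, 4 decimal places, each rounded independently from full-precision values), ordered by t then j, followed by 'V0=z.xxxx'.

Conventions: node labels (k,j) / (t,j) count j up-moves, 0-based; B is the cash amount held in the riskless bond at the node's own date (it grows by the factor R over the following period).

(0,0): Delta=0.4406 Bond=-25.4154
(1,0): Delta=0.0000 Bond=0.0000
(1,1): Delta=0.8751 Bond=-73.1965
V0=5.8651

Under the risk-neutral measure, an up-move has probability p* = (R−d)/(u−d) = 0.3889 and values discount at R = 1.12.
Expiry values: V(2,0)=0.0000, V(2,1)=0.0000, V(2,2)=48.6475
(1,0): S=64.6100. Δ = (V_up−V_dn)/(S_up−S_dn) = (0.0000−0.0000)/(93.6845−58.7951) = 0.0000. V = [p*·0.0000 + (1−p*)·0.0000]/1.12 = 0.0000. B = V − Δ·S = 0.0000.
(1,1): S=102.9500. Δ = (V_up−V_dn)/(S_up−S_dn) = (48.6475−0.0000)/(149.2775−93.6845) = 0.8751. V = [p*·48.6475 + (1−p*)·0.0000]/1.12 = 16.8915. B = V − Δ·S = -73.1965.
(0,0): S=71.0000. Δ = (V_up−V_dn)/(S_up−S_dn) = (16.8915−0.0000)/(102.9500−64.6100) = 0.4406. V = [p*·16.8915 + (1−p*)·0.0000]/1.12 = 5.8651. B = V − Δ·S = -25.4154.
As a check, the time-0 holding Δ(0,0)·S0 + B(0,0) comes to 5.8651 — exactly V0.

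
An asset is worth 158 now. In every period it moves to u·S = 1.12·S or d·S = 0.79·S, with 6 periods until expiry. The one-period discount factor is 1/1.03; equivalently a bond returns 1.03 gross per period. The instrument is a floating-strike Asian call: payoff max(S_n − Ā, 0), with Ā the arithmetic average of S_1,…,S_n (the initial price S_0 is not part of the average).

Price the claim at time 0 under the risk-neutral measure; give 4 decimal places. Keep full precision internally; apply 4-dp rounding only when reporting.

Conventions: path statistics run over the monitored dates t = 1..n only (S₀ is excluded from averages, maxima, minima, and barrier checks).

Risk-neutral up-probability p* = (R−d)/(u−d) = (1.03−0.79)/(1.12−0.79) = 0.7273; the claim prices as the p*-weighted sum of path payoffs discounted by R^6.
Enumerate all 2^6 = 64 price paths (U = up ×1.12, D = down ×0.79); each path with k up-moves has probability p*^k·(1−p*)^(6−k).
DDDDDD: Ā=74.9824, payoff=0.0000, prob=0.000412
UDDDDD: Ā=106.3042, payoff=0.0000, prob=0.001097
DUDDDD: Ā=97.6142, payoff=0.0000, prob=0.001097
UUDDDD: Ā=138.3897, payoff=0.0000, prob=0.002926
DDUDDD: Ā=90.7491, payoff=0.0000, prob=0.001097
UDUDDD: Ā=128.6569, payoff=0.0000, prob=0.002926
DUUDDD: Ā=119.9669, payoff=0.0000, prob=0.002926
UUUDDD: Ā=170.0797, payoff=0.0000, prob=0.007803
DDDUDD: Ā=85.3256, payoff=0.0000, prob=0.001097
UDDUDD: Ā=120.9680, payoff=0.0000, prob=0.002926
DUDUDD: Ā=112.2780, payoff=0.0000, prob=0.002926
UUDUDD: Ā=159.1789, payoff=0.0000, prob=0.007803
DDUUDD: Ā=105.4129, payoff=0.0000, prob=0.002926
UDUUDD: Ā=149.4461, payoff=0.0000, prob=0.007803
DUUUDD: Ā=140.7561, payoff=0.0000, prob=0.007803
UUUUDD: Ā=199.5530, payoff=0.0000, prob=0.020809
DDDDUD: Ā=81.0411, payoff=0.0000, prob=0.001097
UDDDUD: Ā=114.8937, payoff=0.0000, prob=0.002926
DUDDUD: Ā=106.2037, payoff=0.0000, prob=0.002926
UUDDUD: Ā=150.5673, payoff=0.0000, prob=0.007803
DDUDUD: Ā=99.3386, payoff=0.0000, prob=0.002926
UDUDUD: Ā=140.8345, payoff=0.0000, prob=0.007803
DUUDUD: Ā=132.1445, payoff=0.0000, prob=0.007803
UUUDUD: Ā=187.3442, payoff=0.0000, prob=0.020809
DDDUUD: Ā=93.9152, payoff=0.0000, prob=0.002926
UDDUUD: Ā=133.1456, payoff=0.0000, prob=0.007803
DUDUUD: Ā=124.4556, payoff=0.0000, prob=0.007803
UUDUUD: Ā=176.4434, payoff=0.0000, prob=0.020809
DDUUUD: Ā=117.5905, payoff=0.0000, prob=0.007803
UDUUUD: Ā=166.7106, payoff=0.0000, prob=0.020809
DUUUUD: Ā=158.0206, payoff=0.0000, prob=0.020809
UUUUUD: Ā=224.0292, payoff=0.0000, prob=0.055490
DDDDDU: Ā=77.6564, payoff=0.0000, prob=0.001097
UDDDDU: Ā=110.0951, payoff=0.0000, prob=0.002926
DUDDDU: Ā=101.4051, payoff=0.0000, prob=0.002926
UUDDDU: Ā=143.7642, payoff=0.0000, prob=0.007803
DDUDDU: Ā=94.5400, payoff=0.0000, prob=0.002926
UDUDDU: Ā=134.0314, payoff=0.0000, prob=0.007803
DUUDDU: Ā=125.3414, payoff=0.0000, prob=0.007803
UUUDDU: Ā=177.6992, payoff=0.0000, prob=0.020809
DDDUDU: Ā=89.1166, payoff=0.0000, prob=0.002926
UDDUDU: Ā=126.3425, payoff=0.0000, prob=0.007803
DUDUDU: Ā=117.6525, payoff=0.0000, prob=0.007803
UUDUDU: Ā=166.7984, payoff=0.0000, prob=0.020809
DDUUDU: Ā=110.7874, payoff=0.0000, prob=0.007803
UDUUDU: Ā=157.0656, payoff=0.0000, prob=0.020809
DUUUDU: Ā=148.3756, payoff=6.7856, prob=0.020809
UUUUDU: Ā=210.3553, payoff=9.6201, prob=0.055490
DDDDUU: Ā=84.8321, payoff=0.0000, prob=0.002926
UDDDUU: Ā=120.2682, payoff=0.0000, prob=0.007803
DUDDUU: Ā=111.5782, payoff=0.0000, prob=0.007803
UUDDUU: Ā=158.1869, payoff=0.0000, prob=0.020809
DDUDUU: Ā=104.7131, payoff=4.7310, prob=0.007803
UDUDUU: Ā=148.4541, payoff=6.7072, prob=0.020809
DUUDUU: Ā=139.7641, payoff=15.3972, prob=0.020809
UUUDUU: Ā=198.1465, payoff=21.8290, prob=0.055490
DDDUUU: Ā=99.2897, payoff=10.1544, prob=0.007803
UDDUUU: Ā=140.7652, payoff=14.3961, prob=0.020809
DUDUUU: Ā=132.0752, payoff=23.0861, prob=0.020809
UUDUUU: Ā=187.2458, payoff=32.7297, prob=0.055490
DDUUUU: Ā=125.2101, payoff=29.9512, prob=0.020809
UDUUUU: Ā=177.5130, payoff=42.4625, prob=0.055490
DUUUUU: Ā=168.8230, payoff=51.1525, prob=0.055490
UUUUUU: Ā=239.3440, payoff=72.5200, prob=0.147973
Price = Σ prob·payoff / R^6 = 21.607553 / 1.194052 = 18.0960

price = 18.0960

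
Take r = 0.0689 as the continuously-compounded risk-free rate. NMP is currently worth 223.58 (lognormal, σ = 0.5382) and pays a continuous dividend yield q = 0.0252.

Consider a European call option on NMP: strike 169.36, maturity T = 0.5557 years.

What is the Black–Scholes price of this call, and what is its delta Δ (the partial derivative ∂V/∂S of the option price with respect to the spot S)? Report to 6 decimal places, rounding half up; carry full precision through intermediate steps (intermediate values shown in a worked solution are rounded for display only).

price = 67.285710
Δ = 0.818268

σ√T = 0.5382·√0.5557 = 0.401203
d₁ = (ln(S/K) + (r−q+σ²/2)T) / (σ√T) = (ln(223.58/169.36) + (0.0689−0.0252+0.5382²/2)·0.5557) / 0.401203 = (0.277743 + 0.104766) / 0.401203 = 0.953405
d₂ = d₁ − σ√T = 0.953405 − 0.401203 = 0.552202
e^{−rT} = 0.962436
e^{−qT} = 0.986094
N(d₁) = 0.829807,  N(d₂) = 0.709595
Call price V = S·e^{−qT}·N(d₁) − K·e^{−rT}·N(d₂) = 182.948388 − 115.662678 = 67.285710
Δ = e^{−qT}·N(d₁) = 0.818268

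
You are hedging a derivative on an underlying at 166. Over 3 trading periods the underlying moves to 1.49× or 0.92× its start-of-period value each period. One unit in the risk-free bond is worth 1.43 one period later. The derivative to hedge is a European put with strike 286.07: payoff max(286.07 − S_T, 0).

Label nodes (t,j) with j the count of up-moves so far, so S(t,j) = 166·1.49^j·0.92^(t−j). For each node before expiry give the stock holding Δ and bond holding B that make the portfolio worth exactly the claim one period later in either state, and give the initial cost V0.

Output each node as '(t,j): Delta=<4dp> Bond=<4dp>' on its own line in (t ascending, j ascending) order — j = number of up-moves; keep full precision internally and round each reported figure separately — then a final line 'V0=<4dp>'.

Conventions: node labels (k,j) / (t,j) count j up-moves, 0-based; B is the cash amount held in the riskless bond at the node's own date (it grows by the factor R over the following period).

Arbitrage-free pricing uses the up-move probability p* = (R−d)/(u−d) = 0.8947, discounting each step at R = 1.43.
Payoffs at expiry: V(3,0)=156.8078, V(3,1)=76.7214, V(3,2)=0.0000, V(3,3)=0.0000
  t=2,j=0: stock 140.5024 → up 209.3486 (V=76.7214), down 129.2622 (V=156.8078). Price 59.5466; hedge Δ=-1.0000, bond B=200.0490.
  t=2,j=1: stock 227.5528 → up 339.0537 (V=0.0000), down 209.3486 (V=76.7214). Price 5.6475; hedge Δ=-0.5915, bond B=140.2465.
  t=2,j=2: stock 368.5366 → up 549.1195 (V=0.0000), down 339.0537 (V=0.0000). Price 0.0000; hedge Δ=0.0000, bond B=0.0000.
  t=1,j=0: stock 152.7200 → up 227.5528 (V=5.6475), down 140.5024 (V=59.5466). Price 7.9168; hedge Δ=-0.6192, bond B=102.4766.
  t=1,j=1: stock 247.3400 → up 368.5366 (V=0.0000), down 227.5528 (V=5.6475). Price 0.4157; hedge Δ=-0.0401, bond B=10.3236.
  t=0,j=0: stock 166.0000 → up 247.3400 (V=0.4157), down 152.7200 (V=7.9168). Price 0.8429; hedge Δ=-0.0793, bond B=14.0028.
Verification: the root portfolio costs Δ(0,0)·S0 + B(0,0) = 0.8429, matching V0.

(0,0): Delta=-0.0793 Bond=14.0028
(1,0): Delta=-0.6192 Bond=102.4766
(1,1): Delta=-0.0401 Bond=10.3236
(2,0): Delta=-1.0000 Bond=200.0490
(2,1): Delta=-0.5915 Bond=140.2465
(2,2): Delta=0.0000 Bond=0.0000
V0=0.8429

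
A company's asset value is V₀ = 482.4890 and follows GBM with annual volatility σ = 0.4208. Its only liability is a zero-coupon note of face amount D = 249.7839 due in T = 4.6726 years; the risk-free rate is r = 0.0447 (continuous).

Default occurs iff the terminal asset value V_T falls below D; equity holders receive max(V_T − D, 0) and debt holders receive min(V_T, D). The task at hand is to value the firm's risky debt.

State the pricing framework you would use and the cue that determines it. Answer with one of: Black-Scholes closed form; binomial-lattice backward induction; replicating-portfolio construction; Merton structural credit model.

framework: Merton structural credit model

Key observation: assets follow a GBM and default happens iff V_T < 249.7839; valuing claims on that split (equity as a call, risky debt as the residual) is the structural model's definition.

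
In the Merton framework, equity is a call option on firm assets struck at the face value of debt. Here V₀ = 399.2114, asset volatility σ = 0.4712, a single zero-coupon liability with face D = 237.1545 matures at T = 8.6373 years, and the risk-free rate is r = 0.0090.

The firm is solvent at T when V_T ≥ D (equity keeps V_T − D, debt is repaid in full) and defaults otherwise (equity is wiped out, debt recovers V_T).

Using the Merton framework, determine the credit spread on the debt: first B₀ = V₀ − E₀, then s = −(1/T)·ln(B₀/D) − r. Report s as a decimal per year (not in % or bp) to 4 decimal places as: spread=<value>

Equity is a call on the firm's assets struck at D = 237.1545:
d₁ = [ln(V₀/D) + (r + σ²/2)T] / (σ√T)
   = [ln(399.2114/237.1545) + (0.0090 + 0.5·0.4712²)·8.6373] / (0.4712·√8.6373)
   = [0.520779 + 1.036603] / 1.384823 = 1.124608
d₂ = d₁ − σ√T = 1.124608 − 1.384823 = -0.260216
N(d₁) = 0.869622,  N(d₂) = 0.397349,  e^(−rT) = 0.925209
E₀ = V₀·N(d₁) − D·e^(−rT)·N(d₂)
   = 399.2114·0.869622 − 237.1545·0.925209·0.397349 = 259.977882
B₀ = V₀ − E₀ = 399.2114 − 259.977882 = 139.233518
spread = −(1/T)·ln(B₀/D) − r = −(1/8.6373)·ln(139.233518/237.1545) − 0.0090 = 0.05265808

spread=0.0527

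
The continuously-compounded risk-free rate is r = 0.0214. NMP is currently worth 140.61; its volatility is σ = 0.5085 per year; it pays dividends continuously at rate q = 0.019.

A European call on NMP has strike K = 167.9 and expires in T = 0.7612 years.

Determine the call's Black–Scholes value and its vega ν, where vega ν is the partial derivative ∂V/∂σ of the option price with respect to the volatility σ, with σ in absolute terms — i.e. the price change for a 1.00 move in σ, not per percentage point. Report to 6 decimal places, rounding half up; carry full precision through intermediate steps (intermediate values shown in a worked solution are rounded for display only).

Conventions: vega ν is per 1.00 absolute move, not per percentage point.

price = 15.386675
ν = 47.514892

σ√T = 0.5085·√0.7612 = 0.443650
d₁ = (ln(S/K) + (r−q+σ²/2)T) / (σ√T) = (ln(140.61/167.9) + (0.0214−0.019+0.5085²/2)·0.7612) / 0.443650 = (-0.177378 + 0.100239) / 0.443650 = -0.173874
d₂ = d₁ − σ√T = -0.173874 − 0.443650 = -0.617523
e^{−rT} = 0.983842
e^{−qT} = 0.985641
N(d₁) = 0.430982,  N(d₂) = 0.268445
Call price V = S·e^{−qT}·N(d₁) − K·e^{−rT}·N(d₂) = 59.730292 − 44.343617 = 15.386675
φ(d₁) = (1/√(2π))·e^{−d₁²/2} = 0.392957
ν = S·e^{−qT}·φ(d₁)·√T = 47.514892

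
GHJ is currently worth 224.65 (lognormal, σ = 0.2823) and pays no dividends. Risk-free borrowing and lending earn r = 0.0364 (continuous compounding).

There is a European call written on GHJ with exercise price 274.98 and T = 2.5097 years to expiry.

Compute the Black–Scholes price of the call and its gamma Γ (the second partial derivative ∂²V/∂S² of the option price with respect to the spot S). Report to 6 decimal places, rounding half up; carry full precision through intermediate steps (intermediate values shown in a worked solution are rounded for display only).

price = 30.178737
Γ = 0.003970

σ√T = 0.2823·√2.5097 = 0.447221
d₁ = (ln(S/K) + (r+σ²/2)T) / (σ√T) = (ln(224.65/274.98) + (0.0364+0.2823²/2)·2.5097) / 0.447221 = (-0.202155 + 0.191356) / 0.447221 = -0.024146
d₂ = d₁ − σ√T = -0.024146 − 0.447221 = -0.471366
e^{−rT} = 0.912695
N(d₁) = 0.490368,  N(d₂) = 0.318690
Call price V = S·N(d₁) − K·e^{−rT}·N(d₂) = 110.161200 − 79.982463 = 30.178737
φ(d₁) = (1/√(2π))·e^{−d₁²/2} = 0.398826
Γ = φ(d₁) / (S·σ·√T) = 0.003970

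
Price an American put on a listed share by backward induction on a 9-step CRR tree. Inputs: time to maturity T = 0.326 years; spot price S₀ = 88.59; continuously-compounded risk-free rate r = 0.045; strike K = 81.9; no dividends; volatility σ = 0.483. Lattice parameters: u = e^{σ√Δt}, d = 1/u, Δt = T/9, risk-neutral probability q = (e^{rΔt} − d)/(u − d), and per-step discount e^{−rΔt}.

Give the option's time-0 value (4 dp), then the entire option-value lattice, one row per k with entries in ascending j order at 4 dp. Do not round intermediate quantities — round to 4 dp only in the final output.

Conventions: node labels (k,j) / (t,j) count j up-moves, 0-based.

Δt=0.03622  u=1.09628  d=0.91217  q=0.48590  discount=0.99837
step 9 (expiry): payoffs max(K−S,0) = 43.1670 35.3493 25.9537 14.6617 1.0906 0.0000 0.0000 0.0000 0.0000 0.0000
k=8: (k=8,j=0): S=42.4623, K−S=39.4377, hold=39.3043 ⇒ V=39.4377 exercise | (k=8,j=1): S=51.0328, K−S=30.8672, hold=30.7339 ⇒ V=30.8672 exercise | (k=8,j=2): S=61.3330, K−S=20.5670, hold=20.4336 ⇒ V=20.5670 exercise | (k=8,j=3): S=73.7122, K−S=8.1878, hold=8.0544 ⇒ V=8.1878 exercise | (k=8,j=4): S=88.5900, K−S=0.0000, hold=0.5597 ⇒ V=0.5597 continue | (k=8,j=5): S=106.4707, K−S=0.0000, hold=0.0000 ⇒ V=0.0000 continue | (k=8,j=6): S=127.9603, K−S=0.0000, hold=0.0000 ⇒ V=0.0000 continue | (k=8,j=7): S=153.7873, K−S=0.0000, hold=0.0000 ⇒ V=0.0000 continue | (k=8,j=8): S=184.8271, K−S=0.0000, hold=0.0000 ⇒ V=0.0000 continue
k=7: (k=7,j=0): S=46.5507, K−S=35.3493, hold=35.2159 ⇒ V=35.3493 exercise | (k=7,j=1): S=55.9463, K−S=25.9537, hold=25.8203 ⇒ V=25.9537 exercise | (k=7,j=2): S=67.2383, K−S=14.6617, hold=14.5283 ⇒ V=14.6617 exercise | (k=7,j=3): S=80.8094, K−S=1.0906, hold=4.4741 ⇒ V=4.4741 continue | (k=7,j=4): S=97.1197, K−S=0.0000, hold=0.2873 ⇒ V=0.2873 continue | (k=7,j=5): S=116.7220, K−S=0.0000, hold=0.0000 ⇒ V=0.0000 continue | (k=7,j=6): S=140.2807, K−S=0.0000, hold=0.0000 ⇒ V=0.0000 continue | (k=7,j=7): S=168.5943, K−S=0.0000, hold=0.0000 ⇒ V=0.0000 continue
k=6: (k=6,j=0): S=51.0328, K−S=30.8672, hold=30.7339 ⇒ V=30.8672 exercise | (k=6,j=1): S=61.3330, K−S=20.5670, hold=20.4336 ⇒ V=20.5670 exercise | (k=6,j=2): S=73.7122, K−S=8.1878, hold=9.6957 ⇒ V=9.6957 continue | (k=6,j=3): S=88.5900, K−S=0.0000, hold=2.4358 ⇒ V=2.4358 continue | (k=6,j=4): S=106.4707, K−S=0.0000, hold=0.1475 ⇒ V=0.1475 continue | (k=6,j=5): S=127.9603, K−S=0.0000, hold=0.0000 ⇒ V=0.0000 continue | (k=6,j=6): S=153.7873, K−S=0.0000, hold=0.0000 ⇒ V=0.0000 continue
k=5: (k=5,j=0): S=55.9463, K−S=25.9537, hold=25.8203 ⇒ V=25.9537 exercise | (k=5,j=1): S=67.2383, K−S=14.6617, hold=15.2598 ⇒ V=15.2598 continue | (k=5,j=2): S=80.8094, K−S=1.0906, hold=6.1581 ⇒ V=6.1581 continue | (k=5,j=3): S=97.1197, K−S=0.0000, hold=1.3217 ⇒ V=1.3217 continue | (k=5,j=4): S=116.7220, K−S=0.0000, hold=0.0757 ⇒ V=0.0757 continue | (k=5,j=5): S=140.2807, K−S=0.0000, hold=0.0000 ⇒ V=0.0000 continue
k=4: (k=4,j=0): S=61.3330, K−S=20.5670, hold=20.7238 ⇒ V=20.7238 continue | (k=4,j=1): S=73.7122, K−S=8.1878, hold=10.8197 ⇒ V=10.8197 continue | (k=4,j=2): S=88.5900, K−S=0.0000, hold=3.8019 ⇒ V=3.8019 continue | (k=4,j=3): S=106.4707, K−S=0.0000, hold=0.7151 ⇒ V=0.7151 continue | (k=4,j=4): S=127.9603, K−S=0.0000, hold=0.0388 ⇒ V=0.0388 continue
k=3: (k=3,j=0): S=67.2383, K−S=14.6617, hold=15.8855 ⇒ V=15.8855 continue | (k=3,j=1): S=80.8094, K−S=1.0906, hold=7.3977 ⇒ V=7.3977 continue | (k=3,j=2): S=97.1197, K−S=0.0000, hold=2.2983 ⇒ V=2.2983 continue | (k=3,j=3): S=116.7220, K−S=0.0000, hold=0.3859 ⇒ V=0.3859 continue
k=2: (k=2,j=0): S=73.7122, K−S=8.1878, hold=11.7422 ⇒ V=11.7422 continue | (k=2,j=1): S=88.5900, K−S=0.0000, hold=4.9119 ⇒ V=4.9119 continue | (k=2,j=2): S=106.4707, K−S=0.0000, hold=1.3668 ⇒ V=1.3668 continue
k=1: (k=1,j=0): S=80.8094, K−S=1.0906, hold=8.4097 ⇒ V=8.4097 continue | (k=1,j=1): S=97.1197, K−S=0.0000, hold=3.1842 ⇒ V=3.1842 continue
k=0: (k=0,j=0): S=88.5900, K−S=0.0000, hold=5.8611 ⇒ V=5.8611 continue

price = 5.8611
tree:
5.8611
8.4097 3.1842
11.7422 4.9119 1.3668
15.8855 7.3977 2.2983 0.3859
20.7238 10.8197 3.8019 0.7151 0.0388
25.9537 15.2598 6.1581 1.3217 0.0757 0.0000
30.8672 20.5670 9.6957 2.4358 0.1475 0.0000 0.0000
35.3493 25.9537 14.6617 4.4741 0.2873 0.0000 0.0000 0.0000
39.4377 30.8672 20.5670 8.1878 0.5597 0.0000 0.0000 0.0000 0.0000
43.1670 35.3493 25.9537 14.6617 1.0906 0.0000 0.0000 0.0000 0.0000 0.0000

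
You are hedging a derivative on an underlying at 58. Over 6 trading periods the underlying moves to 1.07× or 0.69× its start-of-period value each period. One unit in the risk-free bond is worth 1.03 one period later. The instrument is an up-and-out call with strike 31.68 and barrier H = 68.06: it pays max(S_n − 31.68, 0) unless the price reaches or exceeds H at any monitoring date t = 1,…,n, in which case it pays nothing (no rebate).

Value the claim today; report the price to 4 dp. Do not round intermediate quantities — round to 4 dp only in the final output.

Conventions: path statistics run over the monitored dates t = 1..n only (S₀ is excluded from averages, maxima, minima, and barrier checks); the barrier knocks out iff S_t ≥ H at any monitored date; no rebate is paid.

No-arbitrage gives p* = (R−d)/(u−d) = 0.8947: enumerate every path, weight its payoff by its p*-probability, and discount by R^6.
Enumerate all 2^6 = 64 price paths (U = up ×1.07, D = down ×0.69); each path with k up-moves has probability p*^k·(1−p*)^(6−k).
DDDDDD: M=40.0200, payoff=0.0000, prob=0.000001
UDDDDD: M=62.0600, payoff=0.0000, prob=0.000012
DUDDDD: M=42.8214, payoff=0.0000, prob=0.000012
UUDDDD: M=66.4042, payoff=0.0000, prob=0.000098
DDUDDD: M=40.0200, payoff=0.0000, prob=0.000012
UDUDDD: M=62.0600, payoff=0.0000, prob=0.000098
DUUDDD: M=45.8189, payoff=0.0000, prob=0.000098
UUUDDD: M=71.0525, payoff=0.0000, prob=0.000835
DDDUDD: M=40.0200, payoff=0.0000, prob=0.000012
UDDUDD: M=62.0600, payoff=0.0000, prob=0.000098
DUDUDD: M=42.8214, payoff=0.0000, prob=0.000098
UUDUDD: M=66.4042, payoff=0.0000, prob=0.000835
DDUUDD: M=40.0200, payoff=0.0000, prob=0.000098
UDUUDD: M=62.0600, payoff=0.0000, prob=0.000835
DUUUDD: M=49.0262, payoff=0.0000, prob=0.000835
UUUUDD: M=76.0262, payoff=0.0000, prob=0.007101
DDDDUD: M=40.0200, payoff=0.0000, prob=0.000012
UDDDUD: M=62.0600, payoff=0.0000, prob=0.000098
DUDDUD: M=42.8214, payoff=0.0000, prob=0.000098
UUDDUD: M=66.4042, payoff=0.0000, prob=0.000835
DDUDUD: M=40.0200, payoff=0.0000, prob=0.000098
UDUDUD: M=62.0600, payoff=0.0000, prob=0.000835
DUUDUD: M=45.8189, payoff=0.0000, prob=0.000835
UUUDUD: M=71.0525, payoff=0.0000, prob=0.007101
DDDUUD: M=40.0200, payoff=0.0000, prob=0.000098
UDDUUD: M=62.0600, payoff=0.0000, prob=0.000835
DUDUUD: M=42.8214, payoff=0.0000, prob=0.000835
UUDUUD: M=66.4042, payoff=4.5161, prob=0.007101
DDUUUD: M=40.0200, payoff=0.0000, prob=0.000835
UDUUUD: M=62.0600, payoff=4.5161, prob=0.007101
DUUUUD: M=52.4581, payoff=4.5161, prob=0.007101
UUUUUD: M=81.3480, payoff=0.0000, prob=0.060361
DDDDDU: M=40.0200, payoff=0.0000, prob=0.000012
UDDDDU: M=62.0600, payoff=0.0000, prob=0.000098
DUDDDU: M=42.8214, payoff=0.0000, prob=0.000098
UUDDDU: M=66.4042, payoff=0.0000, prob=0.000835
DDUDDU: M=40.0200, payoff=0.0000, prob=0.000098
UDUDDU: M=62.0600, payoff=0.0000, prob=0.000835
DUUDDU: M=45.8189, payoff=0.0000, prob=0.000835
UUUDDU: M=71.0525, payoff=0.0000, prob=0.007101
DDDUDU: M=40.0200, payoff=0.0000, prob=0.000098
UDDUDU: M=62.0600, payoff=0.0000, prob=0.000835
DUDUDU: M=42.8214, payoff=0.0000, prob=0.000835
UUDUDU: M=66.4042, payoff=4.5161, prob=0.007101
DDUUDU: M=40.0200, payoff=0.0000, prob=0.000835
UDUUDU: M=62.0600, payoff=4.5161, prob=0.007101
DUUUDU: M=49.0262, payoff=4.5161, prob=0.007101
UUUUDU: M=76.0262, payoff=0.0000, prob=0.060361
DDDDUU: M=40.0200, payoff=0.0000, prob=0.000098
UDDDUU: M=62.0600, payoff=0.0000, prob=0.000835
DUDDUU: M=42.8214, payoff=0.0000, prob=0.000835
UUDDUU: M=66.4042, payoff=4.5161, prob=0.007101
DDUDUU: M=40.0200, payoff=0.0000, prob=0.000835
UDUDUU: M=62.0600, payoff=4.5161, prob=0.007101
DUUDUU: M=45.8189, payoff=4.5161, prob=0.007101
UUUDUU: M=71.0525, payoff=0.0000, prob=0.060361
DDDUUU: M=40.0200, payoff=0.0000, prob=0.000835
UDDUUU: M=62.0600, payoff=4.5161, prob=0.007101
DUDUUU: M=42.8214, payoff=4.5161, prob=0.007101
UUDUUU: M=66.4042, payoff=24.4501, prob=0.060361
DDUUUU: M=40.0200, payoff=4.5161, prob=0.007101
UDUUUU: M=62.0600, payoff=24.4501, prob=0.060361
DUUUUU: M=56.1301, payoff=24.4501, prob=0.060361
UUUUUU: M=87.0424, payoff=0.0000, prob=0.513064
Price = Σ prob·payoff / R^6 = 4.812301 / 1.194052 = 4.0302

price = 4.0302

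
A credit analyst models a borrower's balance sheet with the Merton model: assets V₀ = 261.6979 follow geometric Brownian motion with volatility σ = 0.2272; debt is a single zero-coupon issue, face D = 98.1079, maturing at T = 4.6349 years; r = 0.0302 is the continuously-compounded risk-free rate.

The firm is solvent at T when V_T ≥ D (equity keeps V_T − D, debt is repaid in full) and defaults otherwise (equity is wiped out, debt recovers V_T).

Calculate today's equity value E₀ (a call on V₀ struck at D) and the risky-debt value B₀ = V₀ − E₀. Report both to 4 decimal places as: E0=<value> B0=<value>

E0=176.6721 B0=85.0258

With assets at 261.6979 and a single debt payment of 98.1079 at 4.6349 years:
d₁ = [ln(V₀/D) + (r + σ²/2)T] / (σ√T)
   = [ln(261.6979/98.1079) + (0.0302 + 0.5·0.2272²)·4.6349] / (0.2272·√4.6349)
   = [0.981123 + 0.259600] / 0.489135 = 2.536567
d₂ = d₁ − σ√T = 2.536567 − 0.489135 = 2.047433
N(d₁) = 0.994403,  N(d₂) = 0.979692,  e^(−rT) = 0.869381
E₀ = V₀·N(d₁) − D·e^(−rT)·N(d₂)
   = 261.6979·0.994403 − 98.1079·0.869381·0.979692 = 176.672096
B₀ = V₀ − E₀ = 261.6979 − 176.672096 = 85.025804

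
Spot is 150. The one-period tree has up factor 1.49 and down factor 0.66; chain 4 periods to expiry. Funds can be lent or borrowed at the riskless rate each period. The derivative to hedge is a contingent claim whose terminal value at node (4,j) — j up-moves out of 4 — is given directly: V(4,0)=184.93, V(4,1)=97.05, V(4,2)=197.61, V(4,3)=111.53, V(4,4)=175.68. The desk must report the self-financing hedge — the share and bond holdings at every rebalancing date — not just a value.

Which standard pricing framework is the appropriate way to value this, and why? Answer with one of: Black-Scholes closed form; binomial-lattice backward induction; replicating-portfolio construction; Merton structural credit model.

framework: replicating-portfolio construction

Key observation: the deliverable is the dynamic trading strategy on the 4-step tree (spot 150, moves 1.49 and 0.66), so the valuation must go through the node-by-node replicating-portfolio solve.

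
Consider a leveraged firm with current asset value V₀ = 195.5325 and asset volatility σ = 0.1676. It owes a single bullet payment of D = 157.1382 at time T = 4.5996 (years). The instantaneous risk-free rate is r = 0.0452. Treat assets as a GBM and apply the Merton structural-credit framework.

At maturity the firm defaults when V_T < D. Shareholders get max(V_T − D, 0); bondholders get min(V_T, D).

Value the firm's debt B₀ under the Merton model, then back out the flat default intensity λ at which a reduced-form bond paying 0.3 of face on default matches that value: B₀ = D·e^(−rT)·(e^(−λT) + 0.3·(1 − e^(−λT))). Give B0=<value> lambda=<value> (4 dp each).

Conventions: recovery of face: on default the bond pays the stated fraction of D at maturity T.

Work the structural quantities from V₀ = 195.5325 against face 157.1382:
d₁ = [ln(V₀/D) + (r + σ²/2)T] / (σ√T)
   = [ln(195.5325/157.1382) + (0.0452 + 0.5·0.1676²)·4.5996] / (0.1676·√4.5996)
   = [0.218601 + 0.272503] / 0.359446 = 1.366278
d₂ = d₁ − σ√T = 1.366278 − 0.359446 = 1.006832
N(d₁) = 0.914074,  N(d₂) = 0.842992,  e^(−rT) = 0.812287
E₀ = V₀·N(d₁) − D·e^(−rT)·N(d₂)
   = 195.5325·0.914074 − 157.1382·0.812287·0.842992 = 71.130611
B₀ = V₀ − E₀ = 195.5325 − 71.130611 = 124.401889
e^(−λT) = (B₀·e^(rT)/D − 0.3)/(1 − 0.3) = (124.4019·1.231092/157.1382 − 0.3)/0.7 = 0.96374471
λ = −ln(0.96374471)/4.5996 = 0.008029

B0=124.4019 lambda=0.0080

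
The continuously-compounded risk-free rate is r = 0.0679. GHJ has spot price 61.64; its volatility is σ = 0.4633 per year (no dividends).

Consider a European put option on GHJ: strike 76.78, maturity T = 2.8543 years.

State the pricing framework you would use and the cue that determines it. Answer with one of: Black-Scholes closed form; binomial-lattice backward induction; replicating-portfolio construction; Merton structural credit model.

Key observation: a European-exercise option on GHJ struck at 76.78 — a GBM underlying with constant parameters — admits an analytic price: the data contain no early exercise, no discrete tree, no debt structure.

framework: Black-Scholes closed form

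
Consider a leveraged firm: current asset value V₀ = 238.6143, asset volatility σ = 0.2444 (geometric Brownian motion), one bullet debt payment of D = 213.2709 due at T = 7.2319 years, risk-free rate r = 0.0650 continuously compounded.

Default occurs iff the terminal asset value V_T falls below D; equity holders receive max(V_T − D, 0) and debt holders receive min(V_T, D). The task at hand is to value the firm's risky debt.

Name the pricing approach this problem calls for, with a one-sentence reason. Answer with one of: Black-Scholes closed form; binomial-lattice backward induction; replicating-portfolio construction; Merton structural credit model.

Key observation: the question is about default risk generated by asset-value dynamics against a debt face of 213.2709 — the structural framework prices exactly that.

framework: Merton structural credit model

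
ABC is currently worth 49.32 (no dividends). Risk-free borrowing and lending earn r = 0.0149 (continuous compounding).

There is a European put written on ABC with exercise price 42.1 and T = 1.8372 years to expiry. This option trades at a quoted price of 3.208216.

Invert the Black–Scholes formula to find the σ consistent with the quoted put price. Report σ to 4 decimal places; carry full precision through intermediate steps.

At σ = 0.2709 the Black–Scholes value reproduces the quote:
σ√T = 0.2709·√1.8372 = 0.367187
d₁ = (ln(S/K) + (r+σ²/2)T) / (σ√T) = (ln(49.32/42.1) + (0.0149+0.2709²/2)·1.8372) / 0.367187 = (0.158282 + 0.094787) / 0.367187 = 0.689211
d₂ = d₁ − σ√T = 0.689211 − 0.367187 = 0.322024
e^{−rT} = 0.972997
N(−d₁) = 0.245345,  N(−d₂) = 0.373717
V = K·e^{−rT}·N(−d₂) − S·N(−d₁) = 15.308641 − 12.100425 = 3.208216 (equal to the quote); since ∂V/∂σ > 0 for all σ, the implied volatility is unique

sigma = 0.2709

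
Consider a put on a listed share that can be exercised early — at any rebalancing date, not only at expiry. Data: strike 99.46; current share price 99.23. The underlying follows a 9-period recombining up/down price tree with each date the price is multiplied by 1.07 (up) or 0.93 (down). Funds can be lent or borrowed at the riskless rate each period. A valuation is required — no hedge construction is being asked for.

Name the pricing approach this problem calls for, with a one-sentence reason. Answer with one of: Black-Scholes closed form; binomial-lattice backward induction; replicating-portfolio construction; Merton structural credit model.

framework: binomial-lattice backward induction

Key observation: the put (strike 99.46 on spot 99.23) is American-style on a 9-step discrete price model, so the early-exercise decision at every node requires stepwise backward valuation — a closed form cannot price the exercise right.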